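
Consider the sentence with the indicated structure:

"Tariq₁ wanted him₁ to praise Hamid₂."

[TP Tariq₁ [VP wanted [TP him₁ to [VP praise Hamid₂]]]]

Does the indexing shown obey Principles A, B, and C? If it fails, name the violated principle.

The two coindexed NPs are *Tariq₁* and *him₁*.
*him₁* is a pronoun. Its binding domain is the matrix TP, whose subject is Tariq₁.
*Tariq₁* c-commands it within that domain and carries the same index.
The pronoun is locally bound → Principle B violation.

Principle B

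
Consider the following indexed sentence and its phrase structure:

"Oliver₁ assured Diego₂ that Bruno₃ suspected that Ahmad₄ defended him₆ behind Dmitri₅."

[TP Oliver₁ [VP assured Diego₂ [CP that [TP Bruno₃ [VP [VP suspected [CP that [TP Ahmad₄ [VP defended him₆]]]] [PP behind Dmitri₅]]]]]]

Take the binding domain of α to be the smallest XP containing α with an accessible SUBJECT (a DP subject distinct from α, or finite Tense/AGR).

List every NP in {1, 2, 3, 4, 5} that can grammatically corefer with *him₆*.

{1, 2, 3, 5}

*him* is a pronoun, so Principle B applies: it must be free in its binding domain.
Binding domain of *him₆*: the embedded TP, whose subject is Ahmad₄.
*Oliver₁* c-commands the pronoun but from outside its binding domain, and is not c-commanded by it → coindexation permitted.
*Diego₂* c-commands the pronoun but from outside its binding domain, and is not c-commanded by it → coindexation permitted.
*Bruno₃* c-commands the pronoun but from outside its binding domain, and is not c-commanded by it → coindexation permitted.
*Ahmad₄* c-commands the pronoun within its binding domain → coindexation would violate Principle B.
*Dmitri₅* and the pronoun do not c-command one another → neither Principle B nor Principle C is at stake; coindexation permitted.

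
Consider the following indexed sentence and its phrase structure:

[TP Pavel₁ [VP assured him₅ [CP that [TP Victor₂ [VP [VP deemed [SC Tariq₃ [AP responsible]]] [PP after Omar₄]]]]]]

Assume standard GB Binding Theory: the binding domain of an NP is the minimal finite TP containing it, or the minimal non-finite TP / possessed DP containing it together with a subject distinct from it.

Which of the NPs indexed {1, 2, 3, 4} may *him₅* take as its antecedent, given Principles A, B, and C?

*him* is a pronoun, so Principle B applies: it must be free in its binding domain.
Binding domain of *him₅*: the matrix TP, whose subject is Pavel₁.
*Pavel₁* c-commands the pronoun within its binding domain → coindexation would violate Principle B.
*Victor₂*: the pronoun c-commands this R-expression → coindexation would violate Principle C on *Victor₂*.
*Tariq₃*: the pronoun c-commands this R-expression → coindexation would violate Principle C on *Tariq₃*.
*Omar₄*: the pronoun c-commands this R-expression → coindexation would violate Principle C on *Omar₄*.

none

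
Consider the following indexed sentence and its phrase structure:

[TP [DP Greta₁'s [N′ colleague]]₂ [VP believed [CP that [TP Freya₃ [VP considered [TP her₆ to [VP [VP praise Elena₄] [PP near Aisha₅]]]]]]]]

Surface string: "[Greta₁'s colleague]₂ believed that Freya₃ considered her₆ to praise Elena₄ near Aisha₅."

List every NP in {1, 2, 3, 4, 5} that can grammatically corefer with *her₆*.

{1, 2}

*her* is a pronoun, so Principle B applies: it must be free in its binding domain.
Binding domain of *her₆*: the embedded TP, whose subject is Freya₃.
*Greta₁* and the pronoun do not c-command one another → neither Principle B nor Principle C is at stake; coindexation permitted.
*[Greta₁'s colleague]₂* c-commands the pronoun but from outside its binding domain, and is not c-commanded by it → coindexation permitted.
*Freya₃* c-commands the pronoun within its binding domain → coindexation would violate Principle B.
*Elena₄*: the pronoun c-commands this R-expression → coindexation would violate Principle C on *Elena₄*.
*Aisha₅*: the pronoun c-commands this R-expression → coindexation would violate Principle C on *Aisha₅*.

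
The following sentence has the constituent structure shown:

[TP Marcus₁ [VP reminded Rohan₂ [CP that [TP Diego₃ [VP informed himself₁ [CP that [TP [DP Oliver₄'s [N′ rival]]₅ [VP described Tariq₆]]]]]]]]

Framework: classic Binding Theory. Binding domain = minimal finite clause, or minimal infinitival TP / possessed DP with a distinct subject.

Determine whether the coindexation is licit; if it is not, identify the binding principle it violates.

The two coindexed NPs are *Marcus₁* and *himself₁*.
*himself₁* is an anaphor. Principle A requires it to be bound within its binding domain — the embedded TP, whose subject is Diego₃.
Within that domain it is c-commanded by *Diego₃*, which does not share its index.
*Marcus₁* does c-command the anaphor, but from outside its binding domain.
The anaphor is unbound in its domain → Principle A violation.

Principle A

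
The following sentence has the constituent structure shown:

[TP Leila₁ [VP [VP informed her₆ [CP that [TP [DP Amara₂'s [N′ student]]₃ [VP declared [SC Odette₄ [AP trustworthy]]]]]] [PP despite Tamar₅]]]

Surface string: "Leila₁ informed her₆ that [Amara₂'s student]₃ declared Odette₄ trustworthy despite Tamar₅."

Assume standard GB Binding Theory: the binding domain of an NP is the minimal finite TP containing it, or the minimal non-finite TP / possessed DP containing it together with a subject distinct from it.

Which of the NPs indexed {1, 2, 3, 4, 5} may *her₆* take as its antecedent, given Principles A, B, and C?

{5}

*her* is a pronoun, so Principle B applies: it must be free in its binding domain.
Binding domain of *her₆*: the matrix TP, whose subject is Leila₁.
*Leila₁* c-commands the pronoun within its binding domain → coindexation would violate Principle B.
*Amara₂*: the pronoun c-commands this R-expression → coindexation would violate Principle C on *Amara₂*.
*[Amara₂'s student]₃*: the pronoun c-commands this R-expression → coindexation would violate Principle C on *[Amara₂'s student]₃*.
*Odette₄*: the pronoun c-commands this R-expression → coindexation would violate Principle C on *Odette₄*.
*Tamar₅* and the pronoun do not c-command one another → neither Principle B nor Principle C is at stake; coindexation permitted.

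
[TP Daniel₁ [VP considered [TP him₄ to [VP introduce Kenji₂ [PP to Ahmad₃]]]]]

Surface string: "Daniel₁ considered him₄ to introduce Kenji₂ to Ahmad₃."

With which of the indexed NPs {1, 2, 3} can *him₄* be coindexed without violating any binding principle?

*him* is a pronoun, so Principle B applies: it must be free in its binding domain.
Binding domain of *him₄*: the matrix TP, whose subject is Daniel₁.
*Daniel₁* c-commands the pronoun within its binding domain → coindexation would violate Principle B.
*Kenji₂*: the pronoun c-commands this R-expression → coindexation would violate Principle C on *Kenji₂*.
*Ahmad₃*: the pronoun c-commands this R-expression → coindexation would violate Principle C on *Ahmad₃*.

none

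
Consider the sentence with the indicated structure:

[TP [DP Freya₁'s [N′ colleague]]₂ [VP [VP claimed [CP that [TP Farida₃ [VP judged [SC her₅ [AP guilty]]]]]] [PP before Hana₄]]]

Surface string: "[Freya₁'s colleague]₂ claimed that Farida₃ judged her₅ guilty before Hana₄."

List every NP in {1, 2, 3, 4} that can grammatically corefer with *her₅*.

*her* is a pronoun, so Principle B applies: it must be free in its binding domain.
Binding domain of *her₅*: the embedded TP, whose subject is Farida₃.
*Freya₁* and the pronoun do not c-command one another → neither Principle B nor Principle C is at stake; coindexation permitted.
*[Freya₁'s colleague]₂* c-commands the pronoun but from outside its binding domain, and is not c-commanded by it → coindexation permitted.
*Farida₃* c-commands the pronoun within its binding domain → coindexation would violate Principle B.
*Hana₄* and the pronoun do not c-command one another → neither Principle B nor Principle C is at stake; coindexation permitted.

{1, 2, 4}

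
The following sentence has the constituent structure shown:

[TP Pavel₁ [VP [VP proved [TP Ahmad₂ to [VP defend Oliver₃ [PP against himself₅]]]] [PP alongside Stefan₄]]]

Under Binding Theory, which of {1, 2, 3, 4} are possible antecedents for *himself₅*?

*himself* is an anaphor, so Principle A applies: it must be bound in its binding domain.
Binding domain of *himself₅*: the embedded TP, whose subject is Ahmad₂.
*Pavel₁* c-commands the anaphor but is outside its binding domain → cannot satisfy Principle A.
*Ahmad₂* c-commands the anaphor within its binding domain → licit binder.
*Oliver₃* c-commands the anaphor within its binding domain → licit binder.
*Stefan₄* does not c-command the anaphor → cannot bind it.

{2, 3}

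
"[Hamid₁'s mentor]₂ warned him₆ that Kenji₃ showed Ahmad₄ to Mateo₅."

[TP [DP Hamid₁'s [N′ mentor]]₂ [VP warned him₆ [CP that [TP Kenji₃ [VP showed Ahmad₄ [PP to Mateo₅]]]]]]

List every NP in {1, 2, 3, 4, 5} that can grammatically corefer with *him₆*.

{1}

*him* is a pronoun, so Principle B applies: it must be free in its binding domain.
Binding domain of *him₆*: the matrix TP, whose subject is [Hamid₁'s mentor]₂.
*Hamid₁* and the pronoun do not c-command one another → neither Principle B nor Principle C is at stake; coindexation permitted.
*[Hamid₁'s mentor]₂* c-commands the pronoun within its binding domain → coindexation would violate Principle B.
*Kenji₃*: the pronoun c-commands this R-expression → coindexation would violate Principle C on *Kenji₃*.
*Ahmad₄*: the pronoun c-commands this R-expression → coindexation would violate Principle C on *Ahmad₄*.
*Mateo₅*: the pronoun c-commands this R-expression → coindexation would violate Principle C on *Mateo₅*.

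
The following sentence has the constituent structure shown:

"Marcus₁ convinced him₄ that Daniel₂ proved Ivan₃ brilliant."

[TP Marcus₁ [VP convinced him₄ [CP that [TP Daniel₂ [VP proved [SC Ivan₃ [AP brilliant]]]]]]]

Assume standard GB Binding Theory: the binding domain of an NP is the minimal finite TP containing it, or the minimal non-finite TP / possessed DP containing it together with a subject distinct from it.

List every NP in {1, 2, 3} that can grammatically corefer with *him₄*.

none

*him* is a pronoun, so Principle B applies: it must be free in its binding domain.
Binding domain of *him₄*: the matrix TP, whose subject is Marcus₁.
*Marcus₁* c-commands the pronoun within its binding domain → coindexation would violate Principle B.
*Daniel₂*: the pronoun c-commands this R-expression → coindexation would violate Principle C on *Daniel₂*.
*Ivan₃*: the pronoun c-commands this R-expression → coindexation would violate Principle C on *Ivan₃*.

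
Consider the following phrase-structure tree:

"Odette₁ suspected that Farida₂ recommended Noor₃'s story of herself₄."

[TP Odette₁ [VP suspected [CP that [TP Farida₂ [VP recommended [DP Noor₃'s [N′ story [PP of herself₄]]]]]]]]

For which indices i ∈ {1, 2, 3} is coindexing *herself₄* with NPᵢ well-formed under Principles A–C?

{3}

*herself* is an anaphor, so Principle A applies: it must be bound in its binding domain.
Binding domain of *herself₄*: the possessed DP, whose subject is Noor₃.
*Odette₁* c-commands the anaphor but is outside its binding domain → cannot satisfy Principle A.
*Farida₂* c-commands the anaphor but is outside its binding domain → cannot satisfy Principle A.
*Noor₃* c-commands the anaphor within its binding domain → licit binder.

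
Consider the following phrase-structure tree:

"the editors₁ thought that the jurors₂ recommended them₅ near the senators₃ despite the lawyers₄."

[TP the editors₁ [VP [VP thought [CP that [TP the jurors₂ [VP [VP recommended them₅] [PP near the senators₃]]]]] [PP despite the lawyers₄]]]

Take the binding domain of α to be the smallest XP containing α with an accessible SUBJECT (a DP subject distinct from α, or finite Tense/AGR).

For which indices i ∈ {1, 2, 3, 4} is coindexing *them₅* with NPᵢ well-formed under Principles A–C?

{1, 3, 4}

*them* is a pronoun, so Principle B applies: it must be free in its binding domain.
Binding domain of *them₅*: the embedded TP, whose subject is the jurors₂.
*the editors₁* c-commands the pronoun but from outside its binding domain, and is not c-commanded by it → coindexation permitted.
*the jurors₂* c-commands the pronoun within its binding domain → coindexation would violate Principle B.
*the senators₃* and the pronoun do not c-command one another → neither Principle B nor Principle C is at stake; coindexation permitted.
*the lawyers₄* and the pronoun do not c-command one another → neither Principle B nor Principle C is at stake; coindexation permitted.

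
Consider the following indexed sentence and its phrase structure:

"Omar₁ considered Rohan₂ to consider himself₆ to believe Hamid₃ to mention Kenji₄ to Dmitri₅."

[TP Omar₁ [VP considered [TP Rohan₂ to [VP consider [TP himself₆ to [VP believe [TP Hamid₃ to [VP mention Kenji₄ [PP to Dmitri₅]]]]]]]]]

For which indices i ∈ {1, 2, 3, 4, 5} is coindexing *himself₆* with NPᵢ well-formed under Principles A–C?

*himself* is an anaphor, so Principle A applies: it must be bound in its binding domain.
Binding domain of *himself₆*: the embedded TP, whose subject is Rohan₂.
*Omar₁* c-commands the anaphor but is outside its binding domain → cannot satisfy Principle A.
*Rohan₂* c-commands the anaphor within its binding domain → licit binder.
*Hamid₃* does not c-command the anaphor → cannot bind it.
*Kenji₄* does not c-command the anaphor → cannot bind it.
*Dmitri₅* does not c-command the anaphor → cannot bind it.

{2}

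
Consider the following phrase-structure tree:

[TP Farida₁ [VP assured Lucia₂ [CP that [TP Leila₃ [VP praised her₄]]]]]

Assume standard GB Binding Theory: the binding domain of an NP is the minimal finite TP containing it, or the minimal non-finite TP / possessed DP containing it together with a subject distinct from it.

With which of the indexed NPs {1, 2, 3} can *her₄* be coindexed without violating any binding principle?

*her* is a pronoun, so Principle B applies: it must be free in its binding domain.
Binding domain of *her₄*: the embedded TP, whose subject is Leila₃.
*Farida₁* c-commands the pronoun but from outside its binding domain, and is not c-commanded by it → coindexation permitted.
*Lucia₂* c-commands the pronoun but from outside its binding domain, and is not c-commanded by it → coindexation permitted.
*Leila₃* c-commands the pronoun within its binding domain → coindexation would violate Principle B.

{1, 2}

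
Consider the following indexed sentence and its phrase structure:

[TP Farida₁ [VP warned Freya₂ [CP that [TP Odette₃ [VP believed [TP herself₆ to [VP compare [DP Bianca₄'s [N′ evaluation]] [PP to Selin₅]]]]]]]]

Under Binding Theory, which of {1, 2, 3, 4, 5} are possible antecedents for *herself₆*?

*herself* is an anaphor, so Principle A applies: it must be bound in its binding domain.
Binding domain of *herself₆*: the embedded TP, whose subject is Odette₃.
*Farida₁* c-commands the anaphor but is outside its binding domain → cannot satisfy Principle A.
*Freya₂* c-commands the anaphor but is outside its binding domain → cannot satisfy Principle A.
*Odette₃* c-commands the anaphor within its binding domain → licit binder.
*Bianca₄* does not c-command the anaphor → cannot bind it.
*Selin₅* does not c-command the anaphor → cannot bind it.

{3}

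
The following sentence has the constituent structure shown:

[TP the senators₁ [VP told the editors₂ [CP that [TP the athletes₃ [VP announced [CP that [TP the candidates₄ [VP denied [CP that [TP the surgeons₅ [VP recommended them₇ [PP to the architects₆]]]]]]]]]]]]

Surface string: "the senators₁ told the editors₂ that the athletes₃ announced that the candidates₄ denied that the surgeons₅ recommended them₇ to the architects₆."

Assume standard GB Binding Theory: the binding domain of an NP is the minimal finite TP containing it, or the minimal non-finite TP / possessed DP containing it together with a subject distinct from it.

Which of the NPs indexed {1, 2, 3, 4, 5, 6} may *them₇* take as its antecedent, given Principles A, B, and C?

*them* is a pronoun, so Principle B applies: it must be free in its binding domain.
Binding domain of *them₇*: the embedded TP, whose subject is the surgeons₅.
*the senators₁* c-commands the pronoun but from outside its binding domain, and is not c-commanded by it → coindexation permitted.
*the editors₂* c-commands the pronoun but from outside its binding domain, and is not c-commanded by it → coindexation permitted.
*the athletes₃* c-commands the pronoun but from outside its binding domain, and is not c-commanded by it → coindexation permitted.
*the candidates₄* c-commands the pronoun but from outside its binding domain, and is not c-commanded by it → coindexation permitted.
*the surgeons₅* c-commands the pronoun within its binding domain → coindexation would violate Principle B.
*the architects₆*: the pronoun c-commands this R-expression → coindexation would violate Principle C on *the architects₆*.

{1, 2, 3, 4}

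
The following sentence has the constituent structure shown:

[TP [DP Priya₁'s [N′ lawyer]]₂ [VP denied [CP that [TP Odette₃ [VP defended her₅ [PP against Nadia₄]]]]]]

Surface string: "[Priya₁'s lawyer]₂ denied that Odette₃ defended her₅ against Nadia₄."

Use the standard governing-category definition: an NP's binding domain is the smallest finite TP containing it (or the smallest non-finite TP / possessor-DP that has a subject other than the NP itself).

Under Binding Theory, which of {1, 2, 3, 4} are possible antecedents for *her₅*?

{1, 2}

*her* is a pronoun, so Principle B applies: it must be free in its binding domain.
Binding domain of *her₅*: the embedded TP, whose subject is Odette₃.
*Priya₁* and the pronoun do not c-command one another → neither Principle B nor Principle C is at stake; coindexation permitted.
*[Priya₁'s lawyer]₂* c-commands the pronoun but from outside its binding domain, and is not c-commanded by it → coindexation permitted.
*Odette₃* c-commands the pronoun within its binding domain → coindexation would violate Principle B.
*Nadia₄*: the pronoun c-commands this R-expression → coindexation would violate Principle C on *Nadia₄*.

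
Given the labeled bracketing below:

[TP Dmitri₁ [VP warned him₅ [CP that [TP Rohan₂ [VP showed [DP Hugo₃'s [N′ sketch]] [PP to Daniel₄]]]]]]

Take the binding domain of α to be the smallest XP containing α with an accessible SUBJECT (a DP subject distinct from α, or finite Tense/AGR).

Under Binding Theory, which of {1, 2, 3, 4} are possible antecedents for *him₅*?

none

*him* is a pronoun, so Principle B applies: it must be free in its binding domain.
Binding domain of *him₅*: the matrix TP, whose subject is Dmitri₁.
*Dmitri₁* c-commands the pronoun within its binding domain → coindexation would violate Principle B.
*Rohan₂*: the pronoun c-commands this R-expression → coindexation would violate Principle C on *Rohan₂*.
*Hugo₃*: the pronoun c-commands this R-expression → coindexation would violate Principle C on *Hugo₃*.
*Daniel₄*: the pronoun c-commands this R-expression → coindexation would violate Principle C on *Daniel₄*.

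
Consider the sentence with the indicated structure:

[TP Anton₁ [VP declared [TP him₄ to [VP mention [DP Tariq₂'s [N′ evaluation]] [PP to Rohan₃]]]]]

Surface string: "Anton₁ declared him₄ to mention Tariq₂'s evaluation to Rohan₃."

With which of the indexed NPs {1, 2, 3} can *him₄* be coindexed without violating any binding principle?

*him* is a pronoun, so Principle B applies: it must be free in its binding domain.
Binding domain of *him₄*: the matrix TP, whose subject is Anton₁.
*Anton₁* c-commands the pronoun within its binding domain → coindexation would violate Principle B.
*Tariq₂*: the pronoun c-commands this R-expression → coindexation would violate Principle C on *Tariq₂*.
*Rohan₃*: the pronoun c-commands this R-expression → coindexation would violate Principle C on *Rohan₃*.

none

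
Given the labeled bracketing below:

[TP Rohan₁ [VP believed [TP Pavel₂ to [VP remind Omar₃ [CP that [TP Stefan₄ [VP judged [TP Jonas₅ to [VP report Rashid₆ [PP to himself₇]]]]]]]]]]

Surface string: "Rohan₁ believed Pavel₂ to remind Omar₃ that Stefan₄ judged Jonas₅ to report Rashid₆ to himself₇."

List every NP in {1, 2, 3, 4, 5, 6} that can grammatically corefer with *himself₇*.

{5, 6}

*himself* is an anaphor, so Principle A applies: it must be bound in its binding domain.
Binding domain of *himself₇*: the embedded TP, whose subject is Jonas₅.
*Rohan₁* c-commands the anaphor but is outside its binding domain → cannot satisfy Principle A.
*Pavel₂* c-commands the anaphor but is outside its binding domain → cannot satisfy Principle A.
*Omar₃* c-commands the anaphor but is outside its binding domain → cannot satisfy Principle A.
*Stefan₄* c-commands the anaphor but is outside its binding domain → cannot satisfy Principle A.
*Jonas₅* c-commands the anaphor within its binding domain → licit binder.
*Rashid₆* c-commands the anaphor within its binding domain → licit binder.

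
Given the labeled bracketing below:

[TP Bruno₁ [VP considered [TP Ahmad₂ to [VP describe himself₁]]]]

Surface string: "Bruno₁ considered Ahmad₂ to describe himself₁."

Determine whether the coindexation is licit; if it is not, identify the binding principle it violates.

Principle A

The two coindexed NPs are *Bruno₁* and *himself₁*.
*himself₁* is an anaphor. Principle A requires it to be bound within its binding domain — the embedded TP, whose subject is Ahmad₂.
Within that domain it is c-commanded by *Ahmad₂*, which does not share its index.
*Bruno₁* does c-command the anaphor, but from outside its binding domain.
The anaphor is unbound in its domain → Principle A violation.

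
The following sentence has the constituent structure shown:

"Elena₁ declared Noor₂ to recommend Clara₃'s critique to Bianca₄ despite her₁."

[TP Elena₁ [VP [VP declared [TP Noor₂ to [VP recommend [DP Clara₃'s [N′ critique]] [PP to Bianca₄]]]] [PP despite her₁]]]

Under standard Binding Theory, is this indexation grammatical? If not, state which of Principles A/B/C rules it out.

The two coindexed NPs are *Elena₁* and *her₁*.
*her₁* is a pronoun. Its binding domain is the matrix TP, whose subject is Elena₁.
*Elena₁* c-commands it within that domain and carries the same index.
The pronoun is locally bound → Principle B violation.

Principle B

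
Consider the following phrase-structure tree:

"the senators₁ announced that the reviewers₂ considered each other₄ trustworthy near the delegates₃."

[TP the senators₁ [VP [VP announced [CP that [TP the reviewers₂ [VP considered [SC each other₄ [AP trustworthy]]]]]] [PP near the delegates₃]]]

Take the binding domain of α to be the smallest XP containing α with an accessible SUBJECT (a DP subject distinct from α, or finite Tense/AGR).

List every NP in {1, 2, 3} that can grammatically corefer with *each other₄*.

*each other* is an anaphor, so Principle A applies: it must be bound in its binding domain.
Binding domain of *each other₄*: the embedded TP, whose subject is the reviewers₂.
*the senators₁* c-commands the anaphor but is outside its binding domain → cannot satisfy Principle A.
*the reviewers₂* c-commands the anaphor within its binding domain → licit binder.
*the delegates₃* does not c-command the anaphor → cannot bind it.

{2}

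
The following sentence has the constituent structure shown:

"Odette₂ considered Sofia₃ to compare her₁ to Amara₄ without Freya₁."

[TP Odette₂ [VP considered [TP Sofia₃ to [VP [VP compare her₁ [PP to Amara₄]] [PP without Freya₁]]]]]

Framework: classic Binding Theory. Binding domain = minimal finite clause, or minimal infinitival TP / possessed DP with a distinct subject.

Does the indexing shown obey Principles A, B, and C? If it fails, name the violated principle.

The two coindexed NPs are *Freya₁* and *her₁*.
*her₁* is a pronoun; its binding domain is the embedded TP, whose subject is Sofia₃. Within that domain it is c-commanded only by *Sofia₃*, which carries a different index — the pronoun is free locally, so Principle B holds.
*Freya₁* is an R-expression; *her₁* does not c-command it, and no other NP shares its index, so Principle C is satisfied.
All principles are respected.

grammatical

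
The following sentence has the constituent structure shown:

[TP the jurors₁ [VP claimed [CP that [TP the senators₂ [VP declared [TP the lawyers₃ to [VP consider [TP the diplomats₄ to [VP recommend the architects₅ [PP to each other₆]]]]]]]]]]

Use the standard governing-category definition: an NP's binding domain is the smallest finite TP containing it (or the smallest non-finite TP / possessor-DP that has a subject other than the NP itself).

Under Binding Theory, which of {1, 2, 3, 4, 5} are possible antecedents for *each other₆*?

*each other* is an anaphor, so Principle A applies: it must be bound in its binding domain.
Binding domain of *each other₆*: the embedded TP, whose subject is the diplomats₄.
*the jurors₁* c-commands the anaphor but is outside its binding domain → cannot satisfy Principle A.
*the senators₂* c-commands the anaphor but is outside its binding domain → cannot satisfy Principle A.
*the lawyers₃* c-commands the anaphor but is outside its binding domain → cannot satisfy Principle A.
*the diplomats₄* c-commands the anaphor within its binding domain → licit binder.
*the architects₅* c-commands the anaphor within its binding domain → licit binder.

{4, 5}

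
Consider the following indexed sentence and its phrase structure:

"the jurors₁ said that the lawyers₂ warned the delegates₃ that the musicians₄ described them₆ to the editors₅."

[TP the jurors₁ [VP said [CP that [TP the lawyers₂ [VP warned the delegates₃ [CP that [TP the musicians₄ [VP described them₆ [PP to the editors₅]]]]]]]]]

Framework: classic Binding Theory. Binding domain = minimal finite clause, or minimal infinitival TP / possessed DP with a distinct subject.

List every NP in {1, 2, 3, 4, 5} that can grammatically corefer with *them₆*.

{1, 2, 3}

*them* is a pronoun, so Principle B applies: it must be free in its binding domain.
Binding domain of *them₆*: the embedded TP, whose subject is the musicians₄.
*the jurors₁* c-commands the pronoun but from outside its binding domain, and is not c-commanded by it → coindexation permitted.
*the lawyers₂* c-commands the pronoun but from outside its binding domain, and is not c-commanded by it → coindexation permitted.
*the delegates₃* c-commands the pronoun but from outside its binding domain, and is not c-commanded by it → coindexation permitted.
*the musicians₄* c-commands the pronoun within its binding domain → coindexation would violate Principle B.
*the editors₅*: the pronoun c-commands this R-expression → coindexation would violate Principle C on *the editors₅*.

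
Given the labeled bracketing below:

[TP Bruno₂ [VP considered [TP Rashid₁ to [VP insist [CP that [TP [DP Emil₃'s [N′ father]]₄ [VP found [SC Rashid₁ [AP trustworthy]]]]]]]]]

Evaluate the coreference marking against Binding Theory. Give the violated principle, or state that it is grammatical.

The two coindexed NPs are *Rashid₁* (the lower occurrence) and *Rashid₁* (the higher occurrence).
*Rashid₁* (the lower occurrence) is an R-expression. Principle C requires it to be free everywhere.
*Rashid₁* (the higher occurrence) c-commands it and carries the same index.
The R-expression is bound → Principle C violation.

Principle C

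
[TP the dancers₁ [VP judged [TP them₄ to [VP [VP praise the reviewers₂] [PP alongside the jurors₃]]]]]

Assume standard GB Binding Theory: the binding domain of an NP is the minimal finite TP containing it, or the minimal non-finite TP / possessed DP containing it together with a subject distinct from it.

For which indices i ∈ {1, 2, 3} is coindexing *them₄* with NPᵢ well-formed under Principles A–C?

*them* is a pronoun, so Principle B applies: it must be free in its binding domain.
Binding domain of *them₄*: the matrix TP, whose subject is the dancers₁.
*the dancers₁* c-commands the pronoun within its binding domain → coindexation would violate Principle B.
*the reviewers₂*: the pronoun c-commands this R-expression → coindexation would violate Principle C on *the reviewers₂*.
*the jurors₃*: the pronoun c-commands this R-expression → coindexation would violate Principle C on *the jurors₃*.

none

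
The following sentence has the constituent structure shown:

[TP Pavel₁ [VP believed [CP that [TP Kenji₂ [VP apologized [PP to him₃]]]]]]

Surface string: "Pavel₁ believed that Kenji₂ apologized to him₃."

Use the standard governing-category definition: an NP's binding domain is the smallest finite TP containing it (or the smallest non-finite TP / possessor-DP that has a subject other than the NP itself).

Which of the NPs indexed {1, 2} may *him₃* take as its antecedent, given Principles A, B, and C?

{1}

*him* is a pronoun, so Principle B applies: it must be free in its binding domain.
Binding domain of *him₃*: the embedded TP, whose subject is Kenji₂.
*Pavel₁* c-commands the pronoun but from outside its binding domain, and is not c-commanded by it → coindexation permitted.
*Kenji₂* c-commands the pronoun within its binding domain → coindexation would violate Principle B.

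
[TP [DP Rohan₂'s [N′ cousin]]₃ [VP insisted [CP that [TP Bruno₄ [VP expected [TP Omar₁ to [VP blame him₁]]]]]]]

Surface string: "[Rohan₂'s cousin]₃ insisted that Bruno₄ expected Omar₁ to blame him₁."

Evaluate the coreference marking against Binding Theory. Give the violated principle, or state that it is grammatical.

The two coindexed NPs are *Omar₁* and *him₁*.
*him₁* is a pronoun. Its binding domain is the embedded TP, whose subject is Omar₁.
*Omar₁* c-commands it within that domain and carries the same index.
The pronoun is locally bound → Principle B violation.

Principle B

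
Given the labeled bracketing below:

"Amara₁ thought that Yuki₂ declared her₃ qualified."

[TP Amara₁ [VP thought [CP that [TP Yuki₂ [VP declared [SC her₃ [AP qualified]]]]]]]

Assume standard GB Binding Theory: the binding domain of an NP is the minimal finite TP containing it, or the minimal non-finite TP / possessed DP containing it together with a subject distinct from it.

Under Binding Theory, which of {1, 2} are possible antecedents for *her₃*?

{1}

*her* is a pronoun, so Principle B applies: it must be free in its binding domain.
Binding domain of *her₃*: the embedded TP, whose subject is Yuki₂.
*Amara₁* c-commands the pronoun but from outside its binding domain, and is not c-commanded by it → coindexation permitted.
*Yuki₂* c-commands the pronoun within its binding domain → coindexation would violate Principle B.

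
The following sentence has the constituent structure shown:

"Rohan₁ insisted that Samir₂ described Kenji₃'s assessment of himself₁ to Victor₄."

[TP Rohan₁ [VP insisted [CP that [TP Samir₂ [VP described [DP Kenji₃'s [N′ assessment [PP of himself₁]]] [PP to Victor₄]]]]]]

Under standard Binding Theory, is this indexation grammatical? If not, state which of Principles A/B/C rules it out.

The two coindexed NPs are *Rohan₁* and *himself₁*.
*himself₁* is an anaphor. Principle A requires it to be bound within its binding domain — the possessed DP, whose subject is Kenji₃.
Within that domain it is c-commanded by *Kenji₃*, which does not share its index.
*Rohan₁* does c-command the anaphor, but from outside its binding domain.
The anaphor is unbound in its domain → Principle A violation.

Principle A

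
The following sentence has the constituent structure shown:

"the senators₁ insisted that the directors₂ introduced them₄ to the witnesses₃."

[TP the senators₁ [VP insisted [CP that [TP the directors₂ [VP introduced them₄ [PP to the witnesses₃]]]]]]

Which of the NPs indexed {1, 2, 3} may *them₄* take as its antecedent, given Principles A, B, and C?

*them* is a pronoun, so Principle B applies: it must be free in its binding domain.
Binding domain of *them₄*: the embedded TP, whose subject is the directors₂.
*the senators₁* c-commands the pronoun but from outside its binding domain, and is not c-commanded by it → coindexation permitted.
*the directors₂* c-commands the pronoun within its binding domain → coindexation would violate Principle B.
*the witnesses₃*: the pronoun c-commands this R-expression → coindexation would violate Principle C on *the witnesses₃*.

{1}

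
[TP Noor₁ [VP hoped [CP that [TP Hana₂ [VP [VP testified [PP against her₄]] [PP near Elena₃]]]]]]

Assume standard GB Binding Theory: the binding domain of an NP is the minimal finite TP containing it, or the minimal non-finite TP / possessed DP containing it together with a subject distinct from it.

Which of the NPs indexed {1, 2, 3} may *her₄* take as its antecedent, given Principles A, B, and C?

*her* is a pronoun, so Principle B applies: it must be free in its binding domain.
Binding domain of *her₄*: the embedded TP, whose subject is Hana₂.
*Noor₁* c-commands the pronoun but from outside its binding domain, and is not c-commanded by it → coindexation permitted.
*Hana₂* c-commands the pronoun within its binding domain → coindexation would violate Principle B.
*Elena₃* and the pronoun do not c-command one another → neither Principle B nor Principle C is at stake; coindexation permitted.

{1, 3}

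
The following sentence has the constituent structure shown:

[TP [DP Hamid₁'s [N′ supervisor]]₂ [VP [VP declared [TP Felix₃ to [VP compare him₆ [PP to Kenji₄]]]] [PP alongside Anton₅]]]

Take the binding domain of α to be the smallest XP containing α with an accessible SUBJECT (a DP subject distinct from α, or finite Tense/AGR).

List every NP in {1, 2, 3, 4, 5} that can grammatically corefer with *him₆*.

{1, 2, 5}

*him* is a pronoun, so Principle B applies: it must be free in its binding domain.
Binding domain of *him₆*: the embedded TP, whose subject is Felix₃.
*Hamid₁* and the pronoun do not c-command one another → neither Principle B nor Principle C is at stake; coindexation permitted.
*[Hamid₁'s supervisor]₂* c-commands the pronoun but from outside its binding domain, and is not c-commanded by it → coindexation permitted.
*Felix₃* c-commands the pronoun within its binding domain → coindexation would violate Principle B.
*Kenji₄*: the pronoun c-commands this R-expression → coindexation would violate Principle C on *Kenji₄*.
*Anton₅* and the pronoun do not c-command one another → neither Principle B nor Principle C is at stake; coindexation permitted.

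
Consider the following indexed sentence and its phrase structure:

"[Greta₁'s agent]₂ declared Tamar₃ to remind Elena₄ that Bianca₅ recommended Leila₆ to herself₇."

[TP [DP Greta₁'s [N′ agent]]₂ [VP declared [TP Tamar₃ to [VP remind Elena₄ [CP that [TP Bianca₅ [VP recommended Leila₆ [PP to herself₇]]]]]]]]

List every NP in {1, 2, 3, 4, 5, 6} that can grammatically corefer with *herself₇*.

{5, 6}

*herself* is an anaphor, so Principle A applies: it must be bound in its binding domain.
Binding domain of *herself₇*: the embedded TP, whose subject is Bianca₅.
*Greta₁* does not c-command the anaphor → cannot bind it.
*[Greta₁'s agent]₂* c-commands the anaphor but is outside its binding domain → cannot satisfy Principle A.
*Tamar₃* c-commands the anaphor but is outside its binding domain → cannot satisfy Principle A.
*Elena₄* c-commands the anaphor but is outside its binding domain → cannot satisfy Principle A.
*Bianca₅* c-commands the anaphor within its binding domain → licit binder.
*Leila₆* c-commands the anaphor within its binding domain → licit binder.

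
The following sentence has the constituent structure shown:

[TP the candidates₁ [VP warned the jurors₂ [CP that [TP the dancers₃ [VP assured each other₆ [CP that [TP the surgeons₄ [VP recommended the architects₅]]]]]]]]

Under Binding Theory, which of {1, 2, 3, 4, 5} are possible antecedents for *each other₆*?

*each other* is an anaphor, so Principle A applies: it must be bound in its binding domain.
Binding domain of *each other₆*: the embedded TP, whose subject is the dancers₃.
*the candidates₁* c-commands the anaphor but is outside its binding domain → cannot satisfy Principle A.
*the jurors₂* c-commands the anaphor but is outside its binding domain → cannot satisfy Principle A.
*the dancers₃* c-commands the anaphor within its binding domain → licit binder.
*the surgeons₄* does not c-command the anaphor → cannot bind it.
*the architects₅* does not c-command the anaphor → cannot bind it.

{3}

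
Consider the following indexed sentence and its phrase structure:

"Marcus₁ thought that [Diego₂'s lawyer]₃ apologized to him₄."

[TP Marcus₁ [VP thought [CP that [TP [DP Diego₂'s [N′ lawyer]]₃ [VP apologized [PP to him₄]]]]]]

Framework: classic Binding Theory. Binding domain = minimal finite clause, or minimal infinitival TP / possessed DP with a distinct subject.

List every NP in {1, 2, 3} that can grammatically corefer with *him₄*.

{1, 2}

*him* is a pronoun, so Principle B applies: it must be free in its binding domain.
Binding domain of *him₄*: the embedded TP, whose subject is [Diego₂'s lawyer]₃.
*Marcus₁* c-commands the pronoun but from outside its binding domain, and is not c-commanded by it → coindexation permitted.
*Diego₂* and the pronoun do not c-command one another → neither Principle B nor Principle C is at stake; coindexation permitted.
*[Diego₂'s lawyer]₃* c-commands the pronoun within its binding domain → coindexation would violate Principle B.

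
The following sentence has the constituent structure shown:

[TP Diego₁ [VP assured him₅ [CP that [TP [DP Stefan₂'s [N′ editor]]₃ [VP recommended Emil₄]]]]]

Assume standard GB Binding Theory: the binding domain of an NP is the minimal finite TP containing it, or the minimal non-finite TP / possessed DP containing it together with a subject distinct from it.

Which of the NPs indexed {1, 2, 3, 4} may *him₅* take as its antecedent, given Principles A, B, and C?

none

*him* is a pronoun, so Principle B applies: it must be free in its binding domain.
Binding domain of *him₅*: the matrix TP, whose subject is Diego₁.
*Diego₁* c-commands the pronoun within its binding domain → coindexation would violate Principle B.
*Stefan₂*: the pronoun c-commands this R-expression → coindexation would violate Principle C on *Stefan₂*.
*[Stefan₂'s editor]₃*: the pronoun c-commands this R-expression → coindexation would violate Principle C on *[Stefan₂'s editor]₃*.
*Emil₄*: the pronoun c-commands this R-expression → coindexation would violate Principle C on *Emil₄*.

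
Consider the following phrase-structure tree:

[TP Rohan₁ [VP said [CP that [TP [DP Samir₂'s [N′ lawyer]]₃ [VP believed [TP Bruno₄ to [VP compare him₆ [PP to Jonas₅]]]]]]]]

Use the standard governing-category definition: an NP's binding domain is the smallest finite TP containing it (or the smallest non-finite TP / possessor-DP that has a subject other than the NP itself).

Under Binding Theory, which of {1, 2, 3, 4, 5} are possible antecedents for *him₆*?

{1, 2, 3}

*him* is a pronoun, so Principle B applies: it must be free in its binding domain.
Binding domain of *him₆*: the embedded TP, whose subject is Bruno₄.
*Rohan₁* c-commands the pronoun but from outside its binding domain, and is not c-commanded by it → coindexation permitted.
*Samir₂* and the pronoun do not c-command one another → neither Principle B nor Principle C is at stake; coindexation permitted.
*[Samir₂'s lawyer]₃* c-commands the pronoun but from outside its binding domain, and is not c-commanded by it → coindexation permitted.
*Bruno₄* c-commands the pronoun within its binding domain → coindexation would violate Principle B.
*Jonas₅*: the pronoun c-commands this R-expression → coindexation would violate Principle C on *Jonas₅*.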